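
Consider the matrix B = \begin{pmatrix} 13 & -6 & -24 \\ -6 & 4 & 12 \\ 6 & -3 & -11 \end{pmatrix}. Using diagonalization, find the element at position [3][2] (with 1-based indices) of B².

-15

Characteristic polynomial: λ^3 - 6λ^2 + 9λ - 4 = (λ - 4)(λ - 1)^2, so the eigenvalues are 1, 1, 4.
λ=1: eigenvector (1, 2, 0).
λ=4: eigenvector (-2, 1, -1).
λ=1: eigenvector (2, 0, 1).
P = [[1, -2, 2], [2, 1, 0], [0, -1, 1]], D = diag(1, 4, 1), P⁻¹ = [[1, 0, -2], [-2, 1, 4], [-2, 1, 5]].
B² = P·diag(1, 16, 1)·P⁻¹ = [[61, -30, -120], [-30, 16, 60], [30, -15, -59]].
The requested entry is -15.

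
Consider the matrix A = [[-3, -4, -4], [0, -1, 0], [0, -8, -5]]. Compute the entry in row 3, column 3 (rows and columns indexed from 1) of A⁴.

625

Characteristic polynomial: s^3 + 9s^2 + 23s + 15 = (s + 1)(s + 3)(s + 5), so the eigenvalues are -5, -3, -1.
s=-3: eigenvector (1, 0, 0).
s=-1: eigenvector (2, 1, -2).
s=-5: eigenvector (2, 0, 1).
P = [[1, 2, 2], [0, 1, 0], [0, -2, 1]], D = diag(-3, -1, -5), P⁻¹ = [[1, -6, -2], [0, 1, 0], [0, 2, 1]].
A⁴ = P·diag(81, 1, 625)·P⁻¹ = [[81, 2016, 1088], [0, 1, 0], [0, 1248, 625]].
The requested entry is 625.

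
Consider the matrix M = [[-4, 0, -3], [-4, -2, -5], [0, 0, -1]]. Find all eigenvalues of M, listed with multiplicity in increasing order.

Characteristic polynomial: p(μ) = μ^3 + 7μ^2 + 14μ + 8 = (μ + 1)(μ + 2)(μ + 4).
Roots (with multiplicity): -4, -2, -1.

-4, -2, -1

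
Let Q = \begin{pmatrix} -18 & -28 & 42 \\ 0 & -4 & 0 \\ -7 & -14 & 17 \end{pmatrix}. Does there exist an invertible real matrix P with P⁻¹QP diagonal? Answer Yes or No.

Characteristic polynomial: p(λ) = λ^3 + 5λ^2 - 8λ - 48 = (λ - 3)(λ + 4)^2.
λ = -4 has algebraic multiplicity 2; rank(Q + 4I) = 1, so geometric multiplicity = 2.
Every eigenvalue has geometric = algebraic multiplicity, so Q is diagonalizable.

Yes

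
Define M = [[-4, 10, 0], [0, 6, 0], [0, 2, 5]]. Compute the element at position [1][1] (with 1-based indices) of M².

Characteristic polynomial: s^3 - 7s^2 - 14s + 120 = (s - 6)(s - 5)(s + 4), so the eigenvalues are -4, 5, 6.
s=-4: eigenvector (1, 0, 0).
s=6: eigenvector (1, 1, 2).
s=5: eigenvector (0, 0, 1).
P = [[1, 1, 0], [0, 1, 0], [0, 2, 1]], D = diag(-4, 6, 5), P⁻¹ = [[1, -1, 0], [0, 1, 0], [0, -2, 1]].
M² = P·diag(16, 36, 25)·P⁻¹ = [[16, 20, 0], [0, 36, 0], [0, 22, 25]].
The requested entry is 16.

16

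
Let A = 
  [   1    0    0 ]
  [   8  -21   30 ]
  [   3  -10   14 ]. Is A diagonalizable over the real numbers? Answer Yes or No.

Characteristic polynomial: p(s) = s^3 + 6s^2 - s - 6 = (s - 1)(s + 1)(s + 6).
All 3 eigenvalues are distinct, so A is diagonalizable.

Yes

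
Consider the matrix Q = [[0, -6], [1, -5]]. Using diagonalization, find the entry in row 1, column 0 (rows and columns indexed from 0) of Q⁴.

Characteristic polynomial: λ^2 + 5λ + 6 = (λ + 2)(λ + 3), so the eigenvalues are -3, -2.
λ=-2: eigenvector (3, 1).
λ=-3: eigenvector (2, 1).
P = [[3, 2], [1, 1]], D = diag(-2, -3), P⁻¹ = [[1, -2], [-1, 3]].
Q⁴ = P·diag(16, 81)·P⁻¹ = [[-114, 390], [-65, 211]].
The requested entry is -65.

-65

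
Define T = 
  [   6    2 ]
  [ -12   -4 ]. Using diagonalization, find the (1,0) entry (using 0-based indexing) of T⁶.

Characteristic polynomial: r^2 - 2r = r(r - 2), so the eigenvalues are 0, 2.
r=2: eigenvector (1, -2).
r=0: eigenvector (1, -3).
P = [[1, 1], [-2, -3]], D = diag(2, 0), P⁻¹ = [[3, 1], [-2, -1]].
T⁶ = P·diag(64, 0)·P⁻¹ = [[192, 64], [-384, -128]].
The requested entry is -384.

-384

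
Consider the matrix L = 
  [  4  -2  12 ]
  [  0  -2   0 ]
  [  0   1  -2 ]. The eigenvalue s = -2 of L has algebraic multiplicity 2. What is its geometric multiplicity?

1

L + 2I = [[6, -2, 12], [0, 0, 0], [0, 1, 0]].
This matrix has rank 2, so its null space has dimension 3 − 2 = 1.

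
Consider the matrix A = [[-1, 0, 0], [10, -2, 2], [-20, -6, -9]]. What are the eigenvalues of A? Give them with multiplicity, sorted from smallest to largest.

-6, -5, -1

Characteristic polynomial: p(s) = s^3 + 12s^2 + 41s + 30 = (s + 1)(s + 5)(s + 6).
Roots (with multiplicity): -6, -5, -1.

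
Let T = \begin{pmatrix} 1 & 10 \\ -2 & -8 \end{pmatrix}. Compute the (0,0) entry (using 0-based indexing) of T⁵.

2881

Characteristic polynomial: μ^2 + 7μ + 12 = (μ + 3)(μ + 4), so the eigenvalues are -4, -3.
μ=-3: eigenvector (5, -2).
μ=-4: eigenvector (-2, 1).
P = [[5, -2], [-2, 1]], D = diag(-3, -4), P⁻¹ = [[1, 2], [2, 5]].
T⁵ = P·diag(-243, -1024)·P⁻¹ = [[2881, 7810], [-1562, -4148]].
The requested entry is 2881.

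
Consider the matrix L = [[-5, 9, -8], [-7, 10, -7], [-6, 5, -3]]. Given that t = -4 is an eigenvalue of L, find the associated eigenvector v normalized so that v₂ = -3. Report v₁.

-3

L + 4I = [[-1, 9, -8], [-7, 14, -7], [-6, 5, 1]].
Solving (L + 4I)v = 0 gives the eigenspace spanned by (-3, -3, -3).
With v₂ = -3, v = (-3, -3, -3), so v₁ = -3.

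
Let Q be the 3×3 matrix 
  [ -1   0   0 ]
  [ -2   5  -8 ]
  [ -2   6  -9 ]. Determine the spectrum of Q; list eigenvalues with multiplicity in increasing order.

Characteristic polynomial: p(μ) = μ^3 + 5μ^2 + 7μ + 3 = (μ + 1)^2(μ + 3).
Roots (with multiplicity): -3, -1, -1.

-3, -1, -1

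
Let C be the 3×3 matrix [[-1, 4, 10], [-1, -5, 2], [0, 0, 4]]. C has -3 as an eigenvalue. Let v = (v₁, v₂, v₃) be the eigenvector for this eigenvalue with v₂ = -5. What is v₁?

C + 3I = [[2, 4, 10], [-1, -2, 2], [0, 0, 7]].
Solving (C + 3I)v = 0 gives the eigenspace spanned by (10, -5, 0).
With v₂ = -5, v = (10, -5, 0), so v₁ = 10.

10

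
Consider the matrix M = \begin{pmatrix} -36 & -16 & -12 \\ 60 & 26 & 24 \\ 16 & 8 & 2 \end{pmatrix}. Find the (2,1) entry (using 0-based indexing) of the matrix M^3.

Characteristic polynomial: t^3 + 8t^2 + 4t - 48 = (t - 2)(t + 4)(t + 6), so the eigenvalues are -6, -4, 2.
t=-4: eigenvector (1, -2, 0).
t=2: eigenvector (-2, 4, 1).
t=-6: eigenvector (-2, 3, 1).
P = [[1, -2, -2], [-2, 4, 3], [0, 1, 1]], D = diag(-4, 2, -6), P⁻¹ = [[1, 0, 2], [2, 1, 1], [-2, -1, 0]].
M³ = P·diag(-64, 8, -216)·P⁻¹ = [[-960, -448, -144], [1488, 680, 288], [448, 224, 8]].
The requested entry is 224.

224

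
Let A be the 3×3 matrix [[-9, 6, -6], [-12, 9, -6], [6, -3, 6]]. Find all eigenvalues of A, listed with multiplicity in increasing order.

Characteristic polynomial: p(λ) = λ^3 - 6λ^2 + 9λ = λ(λ - 3)^2.
Roots (with multiplicity): 0, 3, 3.

0, 3, 3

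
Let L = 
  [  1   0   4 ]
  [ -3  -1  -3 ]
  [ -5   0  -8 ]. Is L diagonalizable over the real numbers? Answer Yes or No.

Yes

Characteristic polynomial: p(s) = s^3 + 8s^2 + 19s + 12 = (s + 1)(s + 3)(s + 4).
All 3 eigenvalues are distinct, so L is diagonalizable.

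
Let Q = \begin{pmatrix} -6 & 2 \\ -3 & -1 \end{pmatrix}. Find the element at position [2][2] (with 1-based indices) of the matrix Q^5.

1319

Characteristic polynomial: r^2 + 7r + 12 = (r + 3)(r + 4), so the eigenvalues are -4, -3.
r=-4: eigenvector (1, 1).
r=-3: eigenvector (-2, -3).
P = [[1, -2], [1, -3]], D = diag(-4, -3), P⁻¹ = [[3, -2], [1, -1]].
Q⁵ = P·diag(-1024, -243)·P⁻¹ = [[-2586, 1562], [-2343, 1319]].
The requested entry is 1319.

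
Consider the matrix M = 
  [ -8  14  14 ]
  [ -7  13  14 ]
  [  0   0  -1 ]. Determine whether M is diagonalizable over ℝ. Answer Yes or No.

Yes

Characteristic polynomial: p(r) = r^3 - 4r^2 - 11r - 6 = (r - 6)(r + 1)^2.
r = -1 has algebraic multiplicity 2; rank(M + 1I) = 1, so geometric multiplicity = 2.
Every eigenvalue has geometric = algebraic multiplicity, so M is diagonalizable.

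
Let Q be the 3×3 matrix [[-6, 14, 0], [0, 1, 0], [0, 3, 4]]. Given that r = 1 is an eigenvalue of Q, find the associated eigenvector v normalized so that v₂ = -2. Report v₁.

-4

Q − 1I = [[-7, 14, 0], [0, 0, 0], [0, 3, 3]].
Solving (Q − 1I)v = 0 gives the eigenspace spanned by (-4, -2, 2).
With v₂ = -2, v = (-4, -2, 2), so v₁ = -4.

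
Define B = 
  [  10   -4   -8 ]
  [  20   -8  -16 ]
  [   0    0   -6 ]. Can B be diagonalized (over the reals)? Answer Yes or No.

Yes

Characteristic polynomial: p(μ) = μ^3 + 4μ^2 - 12μ = μ(μ - 2)(μ + 6).
All 3 eigenvalues are distinct, so B is diagonalizable.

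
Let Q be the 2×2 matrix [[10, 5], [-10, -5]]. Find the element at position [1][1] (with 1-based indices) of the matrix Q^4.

Characteristic polynomial: λ^2 - 5λ = λ(λ - 5), so the eigenvalues are 0, 5.
λ=0: eigenvector (1, -2).
λ=5: eigenvector (1, -1).
P = [[1, 1], [-2, -1]], D = diag(0, 5), P⁻¹ = [[-1, -1], [2, 1]].
Q⁴ = P·diag(0, 625)·P⁻¹ = [[1250, 625], [-1250, -625]].
The requested entry is 1250.

1250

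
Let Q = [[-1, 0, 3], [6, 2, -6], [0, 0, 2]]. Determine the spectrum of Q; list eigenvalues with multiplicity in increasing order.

Characteristic polynomial: p(t) = t^3 - 3t^2 + 4 = (t - 2)^2(t + 1).
Roots (with multiplicity): -1, 2, 2.

-1, 2, 2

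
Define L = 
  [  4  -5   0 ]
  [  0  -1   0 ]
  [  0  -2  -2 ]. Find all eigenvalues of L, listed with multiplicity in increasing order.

Characteristic polynomial: p(s) = s^3 - s^2 - 10s - 8 = (s - 4)(s + 1)(s + 2).
Roots (with multiplicity): -2, -1, 4.

-2, -1, 4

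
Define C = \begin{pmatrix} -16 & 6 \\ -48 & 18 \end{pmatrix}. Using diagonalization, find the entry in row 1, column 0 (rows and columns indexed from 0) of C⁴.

-384

Characteristic polynomial: μ^2 - 2μ = μ(μ - 2), so the eigenvalues are 0, 2.
μ=2: eigenvector (1, 3).
μ=0: eigenvector (-3, -8).
P = [[1, -3], [3, -8]], D = diag(2, 0), P⁻¹ = [[-8, 3], [-3, 1]].
C⁴ = P·diag(16, 0)·P⁻¹ = [[-128, 48], [-384, 144]].
The requested entry is -384.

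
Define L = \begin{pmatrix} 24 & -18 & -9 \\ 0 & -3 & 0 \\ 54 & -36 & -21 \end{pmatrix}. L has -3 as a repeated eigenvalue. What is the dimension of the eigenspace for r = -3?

2

L + 3I = [[27, -18, -9], [0, 0, 0], [54, -36, -18]].
This matrix has rank 1, so its null space has dimension 3 − 1 = 2.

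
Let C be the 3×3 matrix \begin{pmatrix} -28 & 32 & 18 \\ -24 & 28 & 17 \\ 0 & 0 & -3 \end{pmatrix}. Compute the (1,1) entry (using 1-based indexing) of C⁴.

Characteristic polynomial: s^3 + 3s^2 - 16s - 48 = (s - 4)(s + 3)(s + 4), so the eigenvalues are -4, -3, 4.
s=-4: eigenvector (4, 3, 0).
s=4: eigenvector (1, 1, 0).
s=-3: eigenvector (2, 1, 1).
P = [[4, 1, 2], [3, 1, 1], [0, 0, 1]], D = diag(-4, 4, -3), P⁻¹ = [[1, -1, -1], [-3, 4, 2], [0, 0, 1]].
C⁴ = P·diag(256, 256, 81)·P⁻¹ = [[256, 0, -350], [0, 256, -175], [0, 0, 81]].
The requested entry is 256.

256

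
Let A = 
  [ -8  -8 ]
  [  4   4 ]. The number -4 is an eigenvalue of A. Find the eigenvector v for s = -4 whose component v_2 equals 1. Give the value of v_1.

A + 4I = [[-4, -8], [4, 8]].
Solving (A + 4I)v = 0 gives the eigenspace spanned by (-2, 1).
With v_2 = 1, v = (-2, 1), so v_1 = -2.

-2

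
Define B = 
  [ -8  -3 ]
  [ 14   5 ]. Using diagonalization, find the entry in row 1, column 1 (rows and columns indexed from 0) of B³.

Characteristic polynomial: s^2 + 3s + 2 = (s + 1)(s + 2), so the eigenvalues are -2, -1.
s=-1: eigenvector (-3, 7).
s=-2: eigenvector (1, -2).
P = [[-3, 1], [7, -2]], D = diag(-1, -2), P⁻¹ = [[2, 1], [7, 3]].
B³ = P·diag(-1, -8)·P⁻¹ = [[-50, -21], [98, 41]].
The requested entry is 41.

41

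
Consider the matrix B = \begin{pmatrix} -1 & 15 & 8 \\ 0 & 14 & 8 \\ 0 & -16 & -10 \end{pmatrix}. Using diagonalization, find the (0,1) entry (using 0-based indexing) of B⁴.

2575

Characteristic polynomial: λ^3 - 3λ^2 - 16λ - 12 = (λ - 6)(λ + 1)(λ + 2), so the eigenvalues are -2, -1, 6.
λ=-1: eigenvector (1, 0, 0).
λ=6: eigenvector (1, 1, -1).
λ=-2: eigenvector (-1, -1, 2).
P = [[1, 1, -1], [0, 1, -1], [0, -1, 2]], D = diag(-1, 6, -2), P⁻¹ = [[1, -1, 0], [0, 2, 1], [0, 1, 1]].
B⁴ = P·diag(1, 1296, 16)·P⁻¹ = [[1, 2575, 1280], [0, 2576, 1280], [0, -2560, -1264]].
The requested entry is 2575.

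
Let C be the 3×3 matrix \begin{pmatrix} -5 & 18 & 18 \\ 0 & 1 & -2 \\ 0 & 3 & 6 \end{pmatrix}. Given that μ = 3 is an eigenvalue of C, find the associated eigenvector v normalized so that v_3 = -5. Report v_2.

5

C − 3I = [[-8, 18, 18], [0, -2, -2], [0, 3, 3]].
Solving (C − 3I)v = 0 gives the eigenspace spanned by (0, 5, -5).
With v_3 = -5, v = (0, 5, -5), so v_2 = 5.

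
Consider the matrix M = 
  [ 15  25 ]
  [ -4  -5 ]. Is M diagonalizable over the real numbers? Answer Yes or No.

Characteristic polynomial: p(μ) = μ^2 - 10μ + 25 = (μ - 5)^2.
μ = 5 has algebraic multiplicity 2; rank(M − 5I) = 1, so geometric multiplicity = 1.
Geometric multiplicity < algebraic multiplicity, so M is not diagonalizable.

No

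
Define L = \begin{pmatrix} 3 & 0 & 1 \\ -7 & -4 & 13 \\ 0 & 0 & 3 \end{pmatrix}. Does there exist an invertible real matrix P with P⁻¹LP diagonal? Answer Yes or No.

Characteristic polynomial: p(s) = s^3 - 2s^2 - 15s + 36 = (s - 3)^2(s + 4).
s = 3 has algebraic multiplicity 2; rank(L − 3I) = 2, so geometric multiplicity = 1.
Geometric multiplicity < algebraic multiplicity, so L is not diagonalizable.

No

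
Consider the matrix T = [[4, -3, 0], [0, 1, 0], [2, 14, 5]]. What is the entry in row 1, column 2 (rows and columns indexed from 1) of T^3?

Characteristic polynomial: μ^3 - 10μ^2 + 29μ - 20 = (μ - 5)(μ - 4)(μ - 1), so the eigenvalues are 1, 4, 5.
μ=4: eigenvector (-1, 0, 2).
μ=1: eigenvector (1, 1, -4).
μ=5: eigenvector (0, 0, 1).
P = [[-1, 1, 0], [0, 1, 0], [2, -4, 1]], D = diag(4, 1, 5), P⁻¹ = [[-1, 1, 0], [0, 1, 0], [2, 2, 1]].
T³ = P·diag(64, 1, 125)·P⁻¹ = [[64, -63, 0], [0, 1, 0], [122, 374, 125]].
The requested entry is -63.

-63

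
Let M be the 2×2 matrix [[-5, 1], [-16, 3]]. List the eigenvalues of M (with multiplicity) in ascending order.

Characteristic polynomial: p(μ) = μ^2 + 2μ + 1 = (μ + 1)^2.
Roots (with multiplicity): -1, -1.

-1, -1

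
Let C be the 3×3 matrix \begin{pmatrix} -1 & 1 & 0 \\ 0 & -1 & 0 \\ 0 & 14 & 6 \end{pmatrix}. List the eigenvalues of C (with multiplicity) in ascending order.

Characteristic polynomial: p(λ) = λ^3 - 4λ^2 - 11λ - 6 = (λ - 6)(λ + 1)^2.
Roots (with multiplicity): -1, -1, 6.

-1, -1, 6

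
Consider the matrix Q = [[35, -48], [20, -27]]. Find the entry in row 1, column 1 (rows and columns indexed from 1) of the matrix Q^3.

Characteristic polynomial: r^2 - 8r + 15 = (r - 5)(r - 3), so the eigenvalues are 3, 5.
r=3: eigenvector (-3, -2).
r=5: eigenvector (8, 5).
P = [[-3, 8], [-2, 5]], D = diag(3, 5), P⁻¹ = [[5, -8], [2, -3]].
Q³ = P·diag(27, 125)·P⁻¹ = [[1595, -2352], [980, -1443]].
The requested entry is 1595.

1595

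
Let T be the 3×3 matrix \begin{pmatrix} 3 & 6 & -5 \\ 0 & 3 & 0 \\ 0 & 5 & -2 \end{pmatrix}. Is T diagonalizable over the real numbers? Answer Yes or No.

No

Characteristic polynomial: p(μ) = μ^3 - 4μ^2 - 3μ + 18 = (μ - 3)^2(μ + 2).
μ = 3 has algebraic multiplicity 2; rank(T − 3I) = 2, so geometric multiplicity = 1.
Geometric multiplicity < algebraic multiplicity, so T is not diagonalizable.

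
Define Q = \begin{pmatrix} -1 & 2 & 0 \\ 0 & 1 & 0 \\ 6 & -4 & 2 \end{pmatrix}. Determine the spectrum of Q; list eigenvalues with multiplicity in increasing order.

-1, 1, 2

Characteristic polynomial: p(r) = r^3 - 2r^2 - r + 2 = (r - 2)(r - 1)(r + 1).
Roots (with multiplicity): -1, 1, 2.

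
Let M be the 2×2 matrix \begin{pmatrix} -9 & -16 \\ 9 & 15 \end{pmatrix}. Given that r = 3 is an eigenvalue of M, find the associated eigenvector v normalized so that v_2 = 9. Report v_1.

-12

M − 3I = [[-12, -16], [9, 12]].
Solving (M − 3I)v = 0 gives the eigenspace spanned by (-12, 9).
With v_2 = 9, v = (-12, 9), so v_1 = -12.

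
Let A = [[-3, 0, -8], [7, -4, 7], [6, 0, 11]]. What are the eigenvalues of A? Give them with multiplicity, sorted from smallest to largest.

Characteristic polynomial: p(t) = t^3 - 4t^2 - 17t + 60 = (t - 5)(t - 3)(t + 4).
Roots (with multiplicity): -4, 3, 5.

-4, 3, 5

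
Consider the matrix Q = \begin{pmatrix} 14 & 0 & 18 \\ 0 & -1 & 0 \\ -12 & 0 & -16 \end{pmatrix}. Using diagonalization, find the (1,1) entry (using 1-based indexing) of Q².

Characteristic polynomial: r^3 + 3r^2 - 6r - 8 = (r - 2)(r + 1)(r + 4), so the eigenvalues are -4, -1, 2.
r=2: eigenvector (3, 0, -2).
r=-1: eigenvector (0, 1, 0).
r=-4: eigenvector (-1, 0, 1).
P = [[3, 0, -1], [0, 1, 0], [-2, 0, 1]], D = diag(2, -1, -4), P⁻¹ = [[1, 0, 1], [0, 1, 0], [2, 0, 3]].
Q² = P·diag(4, 1, 16)·P⁻¹ = [[-20, 0, -36], [0, 1, 0], [24, 0, 40]].
The requested entry is -20.

-20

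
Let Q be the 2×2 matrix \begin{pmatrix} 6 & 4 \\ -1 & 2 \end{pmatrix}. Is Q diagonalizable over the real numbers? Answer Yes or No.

Characteristic polynomial: p(μ) = μ^2 - 8μ + 16 = (μ - 4)^2.
μ = 4 has algebraic multiplicity 2; rank(Q − 4I) = 1, so geometric multiplicity = 1.
Geometric multiplicity < algebraic multiplicity, so Q is not diagonalizable.

No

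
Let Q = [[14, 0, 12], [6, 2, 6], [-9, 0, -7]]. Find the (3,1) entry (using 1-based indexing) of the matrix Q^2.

-63

Characteristic polynomial: s^3 - 9s^2 + 24s - 20 = (s - 5)(s - 2)^2, so the eigenvalues are 2, 2, 5.
s=2: eigenvector (2, 1, -2).
s=2: eigenvector (1, 0, -1).
s=5: eigenvector (4, 2, -3).
P = [[2, 1, 4], [1, 0, 2], [-2, -1, -3]], D = diag(2, 2, 5), P⁻¹ = [[-2, 1, -2], [1, -2, 0], [1, 0, 1]].
Q² = P·diag(4, 4, 25)·P⁻¹ = [[88, 0, 84], [42, 4, 42], [-63, 0, -59]].
The requested entry is -63.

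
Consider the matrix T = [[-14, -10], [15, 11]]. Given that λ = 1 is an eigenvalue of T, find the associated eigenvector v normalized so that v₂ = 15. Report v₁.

T − 1I = [[-15, -10], [15, 10]].
Solving (T − 1I)v = 0 gives the eigenspace spanned by (-10, 15).
With v₂ = 15, v = (-10, 15), so v₁ = -10.

-10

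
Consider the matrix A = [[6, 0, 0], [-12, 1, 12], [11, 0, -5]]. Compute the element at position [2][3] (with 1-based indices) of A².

-48

Characteristic polynomial: t^3 - 2t^2 - 29t + 30 = (t - 6)(t - 1)(t + 5), so the eigenvalues are -5, 1, 6.
t=6: eigenvector (1, 0, 1).
t=1: eigenvector (0, 1, 0).
t=-5: eigenvector (0, -2, 1).
P = [[1, 0, 0], [0, 1, -2], [1, 0, 1]], D = diag(6, 1, -5), P⁻¹ = [[1, 0, 0], [-2, 1, 2], [-1, 0, 1]].
A² = P·diag(36, 1, 25)·P⁻¹ = [[36, 0, 0], [48, 1, -48], [11, 0, 25]].
The requested entry is -48.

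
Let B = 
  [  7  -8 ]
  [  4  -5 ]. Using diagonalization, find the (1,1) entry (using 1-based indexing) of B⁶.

Characteristic polynomial: r^2 - 2r - 3 = (r - 3)(r + 1), so the eigenvalues are -1, 3.
r=3: eigenvector (2, 1).
r=-1: eigenvector (1, 1).
P = [[2, 1], [1, 1]], D = diag(3, -1), P⁻¹ = [[1, -1], [-1, 2]].
B⁶ = P·diag(729, 1)·P⁻¹ = [[1457, -1456], [728, -727]].
The requested entry is 1457.

1457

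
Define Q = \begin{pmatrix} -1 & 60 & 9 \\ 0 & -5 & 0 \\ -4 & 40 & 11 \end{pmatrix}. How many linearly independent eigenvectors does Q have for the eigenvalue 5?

1

Q − 5I = [[-6, 60, 9], [0, -10, 0], [-4, 40, 6]].
This matrix has rank 2, so its null space has dimension 3 − 2 = 1.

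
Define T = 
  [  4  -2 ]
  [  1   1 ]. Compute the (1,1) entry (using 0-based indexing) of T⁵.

Characteristic polynomial: s^2 - 5s + 6 = (s - 3)(s - 2), so the eigenvalues are 2, 3.
s=2: eigenvector (1, 1).
s=3: eigenvector (-2, -1).
P = [[1, -2], [1, -1]], D = diag(2, 3), P⁻¹ = [[-1, 2], [-1, 1]].
T⁵ = P·diag(32, 243)·P⁻¹ = [[454, -422], [211, -179]].
The requested entry is -179.

-179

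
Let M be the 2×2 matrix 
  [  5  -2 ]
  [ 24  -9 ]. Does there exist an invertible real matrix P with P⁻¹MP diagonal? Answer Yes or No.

Characteristic polynomial: p(μ) = μ^2 + 4μ + 3 = (μ + 1)(μ + 3).
All 2 eigenvalues are distinct, so M is diagonalizable.

Yes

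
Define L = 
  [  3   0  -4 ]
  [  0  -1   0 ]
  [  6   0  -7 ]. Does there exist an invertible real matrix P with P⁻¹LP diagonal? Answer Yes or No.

Characteristic polynomial: p(s) = s^3 + 5s^2 + 7s + 3 = (s + 1)^2(s + 3).
s = -1 has algebraic multiplicity 2; rank(L + 1I) = 1, so geometric multiplicity = 2.
Every eigenvalue has geometric = algebraic multiplicity, so L is diagonalizable.

Yes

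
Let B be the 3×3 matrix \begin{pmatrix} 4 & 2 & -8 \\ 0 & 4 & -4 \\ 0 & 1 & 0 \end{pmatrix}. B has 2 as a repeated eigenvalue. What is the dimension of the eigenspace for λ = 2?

1

B − 2I = [[2, 2, -8], [0, 2, -4], [0, 1, -2]].
This matrix has rank 2, so its null space has dimension 3 − 2 = 1.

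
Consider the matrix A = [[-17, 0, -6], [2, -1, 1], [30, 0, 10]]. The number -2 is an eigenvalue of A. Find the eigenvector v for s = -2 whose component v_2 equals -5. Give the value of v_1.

A + 2I = [[-15, 0, -6], [2, 1, 1], [30, 0, 12]].
Solving (A + 2I)v = 0 gives the eigenspace spanned by (-10, -5, 25).
With v_2 = -5, v = (-10, -5, 25), so v_1 = -10.

-10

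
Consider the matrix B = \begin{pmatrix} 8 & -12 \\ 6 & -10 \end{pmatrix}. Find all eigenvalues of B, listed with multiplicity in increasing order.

-4, 2

Characteristic polynomial: p(s) = s^2 + 2s - 8 = (s - 2)(s + 4).
Roots (with multiplicity): -4, 2.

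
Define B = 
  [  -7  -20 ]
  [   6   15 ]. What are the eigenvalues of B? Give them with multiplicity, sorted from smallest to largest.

3, 5

Characteristic polynomial: p(t) = t^2 - 8t + 15 = (t - 5)(t - 3).
Roots (with multiplicity): 3, 5.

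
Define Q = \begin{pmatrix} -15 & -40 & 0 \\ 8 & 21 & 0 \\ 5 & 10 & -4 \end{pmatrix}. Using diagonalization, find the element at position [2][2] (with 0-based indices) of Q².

Characteristic polynomial: t^3 - 2t^2 - 19t + 20 = (t - 5)(t - 1)(t + 4), so the eigenvalues are -4, 1, 5.
t=1: eigenvector (5, -2, 1).
t=5: eigenvector (-2, 1, 0).
t=-4: eigenvector (0, 0, 1).
P = [[5, -2, 0], [-2, 1, 0], [1, 0, 1]], D = diag(1, 5, -4), P⁻¹ = [[1, 2, 0], [2, 5, 0], [-1, -2, 1]].
Q² = P·diag(1, 25, 16)·P⁻¹ = [[-95, -240, 0], [48, 121, 0], [-15, -30, 16]].
The requested entry is 16.

16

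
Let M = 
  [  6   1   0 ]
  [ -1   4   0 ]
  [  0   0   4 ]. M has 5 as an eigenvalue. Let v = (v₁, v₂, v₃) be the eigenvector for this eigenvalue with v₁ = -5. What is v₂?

5

M − 5I = [[1, 1, 0], [-1, -1, 0], [0, 0, -1]].
Solving (M − 5I)v = 0 gives the eigenspace spanned by (-5, 5, 0).
With v₁ = -5, v = (-5, 5, 0), so v₂ = 5.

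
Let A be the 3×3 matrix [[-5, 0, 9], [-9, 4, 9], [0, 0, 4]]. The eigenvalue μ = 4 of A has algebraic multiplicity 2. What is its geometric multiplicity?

2

A − 4I = [[-9, 0, 9], [-9, 0, 9], [0, 0, 0]].
This matrix has rank 1, so its null space has dimension 3 − 1 = 2.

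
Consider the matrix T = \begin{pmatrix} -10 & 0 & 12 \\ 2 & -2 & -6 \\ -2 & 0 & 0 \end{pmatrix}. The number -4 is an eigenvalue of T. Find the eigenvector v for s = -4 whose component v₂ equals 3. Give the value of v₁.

6

T + 4I = [[-6, 0, 12], [2, 2, -6], [-2, 0, 4]].
Solving (T + 4I)v = 0 gives the eigenspace spanned by (6, 3, 3).
With v₂ = 3, v = (6, 3, 3), so v₁ = 6.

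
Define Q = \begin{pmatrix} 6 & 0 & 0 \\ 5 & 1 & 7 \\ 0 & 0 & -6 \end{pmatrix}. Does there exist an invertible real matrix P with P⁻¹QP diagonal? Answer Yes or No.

Yes

Characteristic polynomial: p(s) = s^3 - s^2 - 36s + 36 = (s - 6)(s - 1)(s + 6).
All 3 eigenvalues are distinct, so Q is diagonalizable.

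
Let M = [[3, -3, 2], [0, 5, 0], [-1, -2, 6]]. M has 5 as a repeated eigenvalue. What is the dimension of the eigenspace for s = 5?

1

M − 5I = [[-2, -3, 2], [0, 0, 0], [-1, -2, 1]].
This matrix has rank 2, so its null space has dimension 3 − 2 = 1.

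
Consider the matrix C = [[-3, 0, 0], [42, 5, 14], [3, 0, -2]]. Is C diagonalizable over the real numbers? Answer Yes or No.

Characteristic polynomial: p(μ) = μ^3 - 19μ - 30 = (μ - 5)(μ + 2)(μ + 3).
All 3 eigenvalues are distinct, so C is diagonalizable.

Yes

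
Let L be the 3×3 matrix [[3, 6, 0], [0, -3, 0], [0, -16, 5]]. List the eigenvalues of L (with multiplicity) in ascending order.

Characteristic polynomial: p(s) = s^3 - 5s^2 - 9s + 45 = (s - 5)(s - 3)(s + 3).
Roots (with multiplicity): -3, 3, 5.

-3, 3, 5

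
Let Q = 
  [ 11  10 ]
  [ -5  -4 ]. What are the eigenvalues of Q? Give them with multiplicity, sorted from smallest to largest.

1, 6

Characteristic polynomial: p(μ) = μ^2 - 7μ + 6 = (μ - 6)(μ - 1).
Roots (with multiplicity): 1, 6.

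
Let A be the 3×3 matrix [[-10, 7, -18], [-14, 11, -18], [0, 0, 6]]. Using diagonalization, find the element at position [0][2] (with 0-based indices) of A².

Characteristic polynomial: r^3 - 7r^2 - 6r + 72 = (r - 6)(r - 4)(r + 3), so the eigenvalues are -3, 4, 6.
r=6: eigenvector (-2, -2, 1).
r=-3: eigenvector (1, 1, 0).
r=4: eigenvector (-1, -2, 0).
P = [[-2, 1, -1], [-2, 1, -2], [1, 0, 0]], D = diag(6, -3, 4), P⁻¹ = [[0, 0, 1], [2, -1, 2], [1, -1, 0]].
A² = P·diag(36, 9, 16)·P⁻¹ = [[2, 7, -54], [-14, 23, -54], [0, 0, 36]].
The requested entry is -54.

-54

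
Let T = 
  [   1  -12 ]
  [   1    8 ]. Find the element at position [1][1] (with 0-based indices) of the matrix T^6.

Characteristic polynomial: r^2 - 9r + 20 = (r - 5)(r - 4), so the eigenvalues are 4, 5.
r=4: eigenvector (4, -1).
r=5: eigenvector (-3, 1).
P = [[4, -3], [-1, 1]], D = diag(4, 5), P⁻¹ = [[1, 3], [1, 4]].
T⁶ = P·diag(4096, 15625)·P⁻¹ = [[-30491, -138348], [11529, 50212]].
The requested entry is 50212.

50212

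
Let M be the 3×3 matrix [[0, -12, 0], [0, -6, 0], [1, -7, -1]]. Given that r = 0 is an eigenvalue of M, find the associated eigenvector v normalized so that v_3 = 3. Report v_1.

3

M = [[0, -12, 0], [0, -6, 0], [1, -7, -1]].
Solving (M)v = 0 gives the eigenspace spanned by (3, 0, 3).
With v_3 = 3, v = (3, 0, 3), so v_1 = 3.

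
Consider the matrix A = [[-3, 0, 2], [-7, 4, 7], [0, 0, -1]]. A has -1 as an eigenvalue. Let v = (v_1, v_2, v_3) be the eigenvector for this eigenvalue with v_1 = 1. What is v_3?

A + 1I = [[-2, 0, 2], [-7, 5, 7], [0, 0, 0]].
Solving (A + 1I)v = 0 gives the eigenspace spanned by (1, 0, 1).
With v_1 = 1, v = (1, 0, 1), so v_3 = 1.

1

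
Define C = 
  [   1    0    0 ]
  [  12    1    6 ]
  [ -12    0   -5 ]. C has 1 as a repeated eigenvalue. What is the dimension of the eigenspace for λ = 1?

2

C − 1I = [[0, 0, 0], [12, 0, 6], [-12, 0, -6]].
This matrix has rank 1, so its null space has dimension 3 − 1 = 2.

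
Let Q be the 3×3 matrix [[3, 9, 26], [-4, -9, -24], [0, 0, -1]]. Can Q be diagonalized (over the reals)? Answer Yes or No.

No

Characteristic polynomial: p(r) = r^3 + 7r^2 + 15r + 9 = (r + 1)(r + 3)^2.
r = -3 has algebraic multiplicity 2; rank(Q + 3I) = 2, so geometric multiplicity = 1.
Geometric multiplicity < algebraic multiplicity, so Q is not diagonalizable.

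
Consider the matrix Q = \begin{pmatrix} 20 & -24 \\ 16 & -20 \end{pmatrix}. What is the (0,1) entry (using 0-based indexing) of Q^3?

Characteristic polynomial: s^2 - 16 = (s - 4)(s + 4), so the eigenvalues are -4, 4.
s=-4: eigenvector (1, 1).
s=4: eigenvector (-3, -2).
P = [[1, -3], [1, -2]], D = diag(-4, 4), P⁻¹ = [[-2, 3], [-1, 1]].
Q³ = P·diag(-64, 64)·P⁻¹ = [[320, -384], [256, -320]].
The requested entry is -384.

-384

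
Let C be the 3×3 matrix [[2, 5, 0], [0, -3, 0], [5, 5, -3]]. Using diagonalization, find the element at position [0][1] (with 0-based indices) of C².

Characteristic polynomial: λ^3 + 4λ^2 - 3λ - 18 = (λ - 2)(λ + 3)^2, so the eigenvalues are -3, -3, 2.
λ=2: eigenvector (1, 0, 1).
λ=-3: eigenvector (-1, 1, -1).
λ=-3: eigenvector (2, -2, 3).
P = [[1, -1, 2], [0, 1, -2], [1, -1, 3]], D = diag(2, -3, -3), P⁻¹ = [[1, 1, 0], [-2, 1, 2], [-1, 0, 1]].
C² = P·diag(4, 9, 9)·P⁻¹ = [[4, -5, 0], [0, 9, 0], [-5, -5, 9]].
The requested entry is -5.

-5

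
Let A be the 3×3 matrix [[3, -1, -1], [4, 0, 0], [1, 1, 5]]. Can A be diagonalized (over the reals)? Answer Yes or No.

Characteristic polynomial: p(μ) = μ^3 - 8μ^2 + 20μ - 16 = (μ - 4)(μ - 2)^2.
μ = 2 has algebraic multiplicity 2; rank(A − 2I) = 2, so geometric multiplicity = 1.
Geometric multiplicity < algebraic multiplicity, so A is not diagonalizable.

No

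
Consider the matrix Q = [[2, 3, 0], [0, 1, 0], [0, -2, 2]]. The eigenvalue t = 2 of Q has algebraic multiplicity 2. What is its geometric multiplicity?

2

Q − 2I = [[0, 3, 0], [0, -1, 0], [0, -2, 0]].
This matrix has rank 1, so its null space has dimension 3 − 1 = 2.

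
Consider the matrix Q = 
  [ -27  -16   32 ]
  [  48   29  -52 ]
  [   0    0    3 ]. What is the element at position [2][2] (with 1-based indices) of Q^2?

73

Characteristic polynomial: r^3 - 5r^2 - 9r + 45 = (r - 5)(r - 3)(r + 3), so the eigenvalues are -3, 3, 5.
r=3: eigenvector (0, 2, 1).
r=-3: eigenvector (2, -3, 0).
r=5: eigenvector (1, -2, 0).
P = [[0, 2, 1], [2, -3, -2], [1, 0, 0]], D = diag(3, -3, 5), P⁻¹ = [[0, 0, 1], [2, 1, -2], [-3, -2, 4]].
Q² = P·diag(9, 9, 25)·P⁻¹ = [[-39, -32, 64], [96, 73, -128], [0, 0, 9]].
The requested entry is 73.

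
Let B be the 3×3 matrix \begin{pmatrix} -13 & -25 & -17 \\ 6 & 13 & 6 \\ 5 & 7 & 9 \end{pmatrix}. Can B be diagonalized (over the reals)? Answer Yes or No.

Characteristic polynomial: p(λ) = λ^3 - 9λ^2 + 24λ - 16 = (λ - 4)^2(λ - 1).
λ = 4 has algebraic multiplicity 2; rank(B − 4I) = 2, so geometric multiplicity = 1.
Geometric multiplicity < algebraic multiplicity, so B is not diagonalizable.

No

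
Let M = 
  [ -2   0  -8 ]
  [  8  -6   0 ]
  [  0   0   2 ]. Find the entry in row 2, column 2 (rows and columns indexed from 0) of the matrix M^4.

Characteristic polynomial: μ^3 + 6μ^2 - 4μ - 24 = (μ - 2)(μ + 2)(μ + 6), so the eigenvalues are -6, -2, 2.
μ=-2: eigenvector (1, 2, 0).
μ=-6: eigenvector (0, 1, 0).
μ=2: eigenvector (-2, -2, 1).
P = [[1, 0, -2], [2, 1, -2], [0, 0, 1]], D = diag(-2, -6, 2), P⁻¹ = [[1, 0, 2], [-2, 1, -2], [0, 0, 1]].
M⁴ = P·diag(16, 1296, 16)·P⁻¹ = [[16, 0, 0], [-2560, 1296, -2560], [0, 0, 16]].
The requested entry is 16.

16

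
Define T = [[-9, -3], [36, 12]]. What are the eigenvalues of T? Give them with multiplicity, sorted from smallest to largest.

Characteristic polynomial: p(r) = r^2 - 3r = r(r - 3).
Roots (with multiplicity): 0, 3.

0, 3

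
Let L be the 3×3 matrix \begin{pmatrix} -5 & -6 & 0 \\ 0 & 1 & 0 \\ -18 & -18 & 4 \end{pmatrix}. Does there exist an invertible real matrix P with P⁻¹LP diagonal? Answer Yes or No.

Characteristic polynomial: p(μ) = μ^3 - 21μ + 20 = (μ - 4)(μ - 1)(μ + 5).
All 3 eigenvalues are distinct, so L is diagonalizable.

Yes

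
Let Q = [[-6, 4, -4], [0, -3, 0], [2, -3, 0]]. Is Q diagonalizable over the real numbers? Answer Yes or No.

Yes

Characteristic polynomial: p(r) = r^3 + 9r^2 + 26r + 24 = (r + 2)(r + 3)(r + 4).
All 3 eigenvalues are distinct, so Q is diagonalizable.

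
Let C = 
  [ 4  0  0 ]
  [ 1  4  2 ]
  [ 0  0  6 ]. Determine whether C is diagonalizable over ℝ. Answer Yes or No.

No

Characteristic polynomial: p(μ) = μ^3 - 14μ^2 + 64μ - 96 = (μ - 6)(μ - 4)^2.
μ = 4 has algebraic multiplicity 2; rank(C − 4I) = 2, so geometric multiplicity = 1.
Geometric multiplicity < algebraic multiplicity, so C is not diagonalizable.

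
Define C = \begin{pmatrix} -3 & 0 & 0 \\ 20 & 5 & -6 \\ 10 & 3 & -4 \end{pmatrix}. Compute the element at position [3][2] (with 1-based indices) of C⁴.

15

Characteristic polynomial: r^3 + 2r^2 - 5r - 6 = (r - 2)(r + 1)(r + 3), so the eigenvalues are -3, -1, 2.
r=-3: eigenvector (1, -4, -2).
r=-1: eigenvector (0, -1, -1).
r=2: eigenvector (0, 2, 1).
P = [[1, 0, 0], [-4, -1, 2], [-2, -1, 1]], D = diag(-3, -1, 2), P⁻¹ = [[1, 0, 0], [0, 1, -2], [2, 1, -1]].
C⁴ = P·diag(81, 1, 16)·P⁻¹ = [[81, 0, 0], [-260, 31, -30], [-130, 15, -14]].
The requested entry is 15.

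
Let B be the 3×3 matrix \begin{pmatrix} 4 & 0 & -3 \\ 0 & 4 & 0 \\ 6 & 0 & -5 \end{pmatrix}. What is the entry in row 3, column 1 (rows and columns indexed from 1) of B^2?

-6

Characteristic polynomial: λ^3 - 3λ^2 - 6λ + 8 = (λ - 4)(λ - 1)(λ + 2), so the eigenvalues are -2, 1, 4.
λ=-2: eigenvector (1, 0, 2).
λ=4: eigenvector (0, 1, 0).
λ=1: eigenvector (1, 0, 1).
P = [[1, 0, 1], [0, 1, 0], [2, 0, 1]], D = diag(-2, 4, 1), P⁻¹ = [[-1, 0, 1], [0, 1, 0], [2, 0, -1]].
B² = P·diag(4, 16, 1)·P⁻¹ = [[-2, 0, 3], [0, 16, 0], [-6, 0, 7]].
The requested entry is -6.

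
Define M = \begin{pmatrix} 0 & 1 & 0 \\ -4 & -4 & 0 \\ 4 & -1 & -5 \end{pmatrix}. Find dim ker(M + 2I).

1

M + 2I = [[2, 1, 0], [-4, -2, 0], [4, -1, -3]].
This matrix has rank 2, so its null space has dimension 3 − 2 = 1.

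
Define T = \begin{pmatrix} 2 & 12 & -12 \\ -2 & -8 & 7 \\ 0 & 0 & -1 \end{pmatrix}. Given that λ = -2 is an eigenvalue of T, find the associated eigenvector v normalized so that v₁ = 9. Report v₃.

T + 2I = [[4, 12, -12], [-2, -6, 7], [0, 0, 1]].
Solving (T + 2I)v = 0 gives the eigenspace spanned by (9, -3, 0).
With v₁ = 9, v = (9, -3, 0), so v₃ = 0.

0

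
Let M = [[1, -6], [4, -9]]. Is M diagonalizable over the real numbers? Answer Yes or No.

Yes

Characteristic polynomial: p(t) = t^2 + 8t + 15 = (t + 3)(t + 5).
All 2 eigenvalues are distinct, so M is diagonalizable.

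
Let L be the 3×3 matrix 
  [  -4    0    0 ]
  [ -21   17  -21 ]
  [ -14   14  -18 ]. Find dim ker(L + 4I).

2

L + 4I = [[0, 0, 0], [-21, 21, -21], [-14, 14, -14]].
This matrix has rank 1, so its null space has dimension 3 − 1 = 2.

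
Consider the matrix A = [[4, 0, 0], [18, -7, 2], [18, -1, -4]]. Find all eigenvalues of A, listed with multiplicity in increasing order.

Characteristic polynomial: p(s) = s^3 + 7s^2 - 14s - 120 = (s - 4)(s + 5)(s + 6).
Roots (with multiplicity): -6, -5, 4.

-6, -5, 4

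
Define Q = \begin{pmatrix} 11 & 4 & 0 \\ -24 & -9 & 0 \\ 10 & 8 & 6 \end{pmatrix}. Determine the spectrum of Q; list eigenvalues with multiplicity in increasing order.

Characteristic polynomial: p(s) = s^3 - 8s^2 + 9s + 18 = (s - 6)(s - 3)(s + 1).
Roots (with multiplicity): -1, 3, 6.

-1, 3, 6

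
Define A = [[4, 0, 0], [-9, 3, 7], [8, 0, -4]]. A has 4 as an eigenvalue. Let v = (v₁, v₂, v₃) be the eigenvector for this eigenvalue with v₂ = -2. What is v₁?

1

A − 4I = [[0, 0, 0], [-9, -1, 7], [8, 0, -8]].
Solving (A − 4I)v = 0 gives the eigenspace spanned by (1, -2, 1).
With v₂ = -2, v = (1, -2, 1), so v₁ = 1.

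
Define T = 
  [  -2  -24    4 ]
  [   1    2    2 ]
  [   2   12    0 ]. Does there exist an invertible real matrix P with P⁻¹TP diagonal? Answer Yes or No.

Characteristic polynomial: p(r) = r^3 - 12r + 16 = (r - 2)^2(r + 4).
r = 2 has algebraic multiplicity 2; rank(T − 2I) = 2, so geometric multiplicity = 1.
Geometric multiplicity < algebraic multiplicity, so T is not diagonalizable.

No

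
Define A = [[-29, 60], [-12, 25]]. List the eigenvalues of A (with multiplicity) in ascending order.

Characteristic polynomial: p(μ) = μ^2 + 4μ - 5 = (μ - 1)(μ + 5).
Roots (with multiplicity): -5, 1.

-5, 1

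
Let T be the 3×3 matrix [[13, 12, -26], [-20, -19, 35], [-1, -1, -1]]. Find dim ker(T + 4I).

1

T + 4I = [[17, 12, -26], [-20, -15, 35], [-1, -1, 3]].
This matrix has rank 2, so its null space has dimension 3 − 2 = 1.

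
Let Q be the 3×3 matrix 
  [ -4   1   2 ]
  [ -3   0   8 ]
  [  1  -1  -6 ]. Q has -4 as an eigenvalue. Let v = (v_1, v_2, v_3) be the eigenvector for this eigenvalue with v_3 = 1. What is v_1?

Q + 4I = [[0, 1, 2], [-3, 4, 8], [1, -1, -2]].
Solving (Q + 4I)v = 0 gives the eigenspace spanned by (0, -2, 1).
With v_3 = 1, v = (0, -2, 1), so v_1 = 0.

0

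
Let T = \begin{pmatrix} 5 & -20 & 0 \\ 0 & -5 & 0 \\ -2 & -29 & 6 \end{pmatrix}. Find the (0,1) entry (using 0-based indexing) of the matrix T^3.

Characteristic polynomial: r^3 - 6r^2 - 25r + 150 = (r - 6)(r - 5)(r + 5), so the eigenvalues are -5, 5, 6.
r=-5: eigenvector (2, 1, 3).
r=5: eigenvector (1, 0, 2).
r=6: eigenvector (0, 0, 1).
P = [[2, 1, 0], [1, 0, 0], [3, 2, 1]], D = diag(-5, 5, 6), P⁻¹ = [[0, 1, 0], [1, -2, 0], [-2, 1, 1]].
T³ = P·diag(-125, 125, 216)·P⁻¹ = [[125, -500, 0], [0, -125, 0], [-182, -659, 216]].
The requested entry is -500.

-500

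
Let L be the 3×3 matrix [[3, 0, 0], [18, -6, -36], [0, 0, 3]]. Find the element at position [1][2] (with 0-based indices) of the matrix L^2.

Characteristic polynomial: r^3 - 27r + 54 = (r - 3)^2(r + 6), so the eigenvalues are -6, 3, 3.
r=3: eigenvector (2, 0, 1).
r=-6: eigenvector (0, 1, 0).
r=3: eigenvector (1, 2, 0).
P = [[2, 0, 1], [0, 1, 2], [1, 0, 0]], D = diag(3, -6, 3), P⁻¹ = [[0, 0, 1], [-2, 1, 4], [1, 0, -2]].
L² = P·diag(9, 36, 9)·P⁻¹ = [[9, 0, 0], [-54, 36, 108], [0, 0, 9]].
The requested entry is 108.

108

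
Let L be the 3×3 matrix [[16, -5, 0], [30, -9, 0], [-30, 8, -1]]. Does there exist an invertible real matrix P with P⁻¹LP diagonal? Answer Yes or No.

Yes

Characteristic polynomial: p(t) = t^3 - 6t^2 - t + 6 = (t - 6)(t - 1)(t + 1).
All 3 eigenvalues are distinct, so L is diagonalizable.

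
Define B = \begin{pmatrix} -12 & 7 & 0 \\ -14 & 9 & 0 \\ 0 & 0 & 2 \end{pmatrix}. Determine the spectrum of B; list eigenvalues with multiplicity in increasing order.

-5, 2, 2

Characteristic polynomial: p(s) = s^3 + s^2 - 16s + 20 = (s - 2)^2(s + 5).
Roots (with multiplicity): -5, 2, 2.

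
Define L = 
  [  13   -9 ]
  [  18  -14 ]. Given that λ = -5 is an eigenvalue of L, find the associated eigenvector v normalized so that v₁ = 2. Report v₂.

4

L + 5I = [[18, -9], [18, -9]].
Solving (L + 5I)v = 0 gives the eigenspace spanned by (2, 4).
With v₁ = 2, v = (2, 4), so v₂ = 4.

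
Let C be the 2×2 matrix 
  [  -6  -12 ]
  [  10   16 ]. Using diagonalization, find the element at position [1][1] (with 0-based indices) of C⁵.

Characteristic polynomial: s^2 - 10s + 24 = (s - 6)(s - 4), so the eigenvalues are 4, 6.
s=6: eigenvector (-1, 1).
s=4: eigenvector (6, -5).
P = [[-1, 6], [1, -5]], D = diag(6, 4), P⁻¹ = [[5, 6], [1, 1]].
C⁵ = P·diag(7776, 1024)·P⁻¹ = [[-32736, -40512], [33760, 41536]].
The requested entry is 41536.

41536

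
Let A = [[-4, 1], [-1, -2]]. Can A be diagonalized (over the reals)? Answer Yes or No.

No

Characteristic polynomial: p(μ) = μ^2 + 6μ + 9 = (μ + 3)^2.
μ = -3 has algebraic multiplicity 2; rank(A + 3I) = 1, so geometric multiplicity = 1.
Geometric multiplicity < algebraic multiplicity, so A is not diagonalizable.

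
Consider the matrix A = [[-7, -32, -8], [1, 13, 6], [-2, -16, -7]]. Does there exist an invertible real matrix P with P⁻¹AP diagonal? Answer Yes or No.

No

Characteristic polynomial: p(λ) = λ^3 + λ^2 - 21λ - 45 = (λ - 5)(λ + 3)^2.
λ = -3 has algebraic multiplicity 2; rank(A + 3I) = 2, so geometric multiplicity = 1.
Geometric multiplicity < algebraic multiplicity, so A is not diagonalizable.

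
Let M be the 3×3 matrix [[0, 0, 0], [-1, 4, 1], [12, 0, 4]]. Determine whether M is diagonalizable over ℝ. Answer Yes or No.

Characteristic polynomial: p(μ) = μ^3 - 8μ^2 + 16μ = μ(μ - 4)^2.
μ = 4 has algebraic multiplicity 2; rank(M − 4I) = 2, so geometric multiplicity = 1.
Geometric multiplicity < algebraic multiplicity, so M is not diagonalizable.

No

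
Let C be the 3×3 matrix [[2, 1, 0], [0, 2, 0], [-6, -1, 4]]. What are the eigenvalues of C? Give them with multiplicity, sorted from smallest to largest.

2, 2, 4

Characteristic polynomial: p(μ) = μ^3 - 8μ^2 + 20μ - 16 = (μ - 4)(μ - 2)^2.
Roots (with multiplicity): 2, 2, 4.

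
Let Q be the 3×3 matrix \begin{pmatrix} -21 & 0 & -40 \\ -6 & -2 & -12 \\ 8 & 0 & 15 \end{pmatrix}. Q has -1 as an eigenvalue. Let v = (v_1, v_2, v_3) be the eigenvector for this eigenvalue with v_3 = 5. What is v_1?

-10

Q + 1I = [[-20, 0, -40], [-6, -1, -12], [8, 0, 16]].
Solving (Q + 1I)v = 0 gives the eigenspace spanned by (-10, 0, 5).
With v_3 = 5, v = (-10, 0, 5), so v_1 = -10.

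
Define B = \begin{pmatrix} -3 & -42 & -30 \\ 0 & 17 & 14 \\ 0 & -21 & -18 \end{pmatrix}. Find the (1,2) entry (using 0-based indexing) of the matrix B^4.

-350

Characteristic polynomial: λ^3 + 4λ^2 - 9λ - 36 = (λ - 3)(λ + 3)(λ + 4), so the eigenvalues are -4, -3, 3.
λ=-3: eigenvector (1, 0, 0).
λ=3: eigenvector (-2, 1, -1).
λ=-4: eigenvector (6, -2, 3).
P = [[1, -2, 6], [0, 1, -2], [0, -1, 3]], D = diag(-3, 3, -4), P⁻¹ = [[1, 0, -2], [0, 3, 2], [0, 1, 1]].
B⁴ = P·diag(81, 81, 256)·P⁻¹ = [[81, 1050, 1050], [0, -269, -350], [0, 525, 606]].
The requested entry is -350.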